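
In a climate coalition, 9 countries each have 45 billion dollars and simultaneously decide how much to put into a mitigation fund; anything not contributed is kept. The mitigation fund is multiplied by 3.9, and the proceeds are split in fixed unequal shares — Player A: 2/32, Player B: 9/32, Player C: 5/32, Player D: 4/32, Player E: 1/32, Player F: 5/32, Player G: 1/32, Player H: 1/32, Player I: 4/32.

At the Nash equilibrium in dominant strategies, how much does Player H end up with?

For player j, contributing a unit is worthwhile iff 3.9 × (j's share) ≥ 1, i.e. iff j's share is at least 0.2564.
Only Player B (9/32) clears that bar, contributing 45; the remaining 8 contribute 0. Total contributed: 45.
Player H keeps 45 and receives 3.9 × 45 × 1/32 = 5.48 from the mitigation fund, for a payoff of 50.48.

50.48 billion dollars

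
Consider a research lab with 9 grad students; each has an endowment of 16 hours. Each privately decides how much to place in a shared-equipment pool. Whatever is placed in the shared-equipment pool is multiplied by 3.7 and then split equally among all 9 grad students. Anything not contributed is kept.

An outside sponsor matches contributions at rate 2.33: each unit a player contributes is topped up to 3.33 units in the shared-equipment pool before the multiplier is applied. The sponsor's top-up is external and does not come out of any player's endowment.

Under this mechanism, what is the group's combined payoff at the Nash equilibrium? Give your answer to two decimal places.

Under the mechanism each unit contributed yields 3.7 × 3.33 / 9 = 1.3690 back to its contributor per unit of net cost, which exceeds 1, making full contribution the dominant choice for everyone.
So the Nash equilibrium is full contribution by all 9; the group earns 3.7 × 3.33 × 144 = 1774.22.

1774.22 hours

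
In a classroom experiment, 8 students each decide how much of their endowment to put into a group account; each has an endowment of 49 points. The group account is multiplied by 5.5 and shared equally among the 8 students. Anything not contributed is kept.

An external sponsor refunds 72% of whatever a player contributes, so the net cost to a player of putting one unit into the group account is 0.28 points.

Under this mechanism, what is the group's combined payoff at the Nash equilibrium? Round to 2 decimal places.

2438.24 points

With the mechanism, a contributed unit returns (5.5/8) / 0.28 = 2.4554 per unit of net cost to the contributor — now above 1 — so contributing fully is weakly dominant for every player.
So the Nash equilibrium is full contribution by all 8; the group earns 8 × (49 × 0.72 + 5.5 × 49) = 2438.24.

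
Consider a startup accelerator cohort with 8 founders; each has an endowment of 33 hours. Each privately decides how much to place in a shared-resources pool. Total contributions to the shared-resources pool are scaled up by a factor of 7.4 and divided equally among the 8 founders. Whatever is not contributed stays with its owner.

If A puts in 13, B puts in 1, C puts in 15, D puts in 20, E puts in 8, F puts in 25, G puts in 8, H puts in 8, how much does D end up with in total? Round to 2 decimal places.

Total contributed: 13 + 1 + 15 + 20 + 8 + 25 + 8 + 8 = 98.
Each receives 7.4 × 98 / 8 = 90.65 from the shared-resources pool.
D keeps 33 − 20 = 13, so D's payoff is 13 + 90.65 = 103.65.

103.65 hours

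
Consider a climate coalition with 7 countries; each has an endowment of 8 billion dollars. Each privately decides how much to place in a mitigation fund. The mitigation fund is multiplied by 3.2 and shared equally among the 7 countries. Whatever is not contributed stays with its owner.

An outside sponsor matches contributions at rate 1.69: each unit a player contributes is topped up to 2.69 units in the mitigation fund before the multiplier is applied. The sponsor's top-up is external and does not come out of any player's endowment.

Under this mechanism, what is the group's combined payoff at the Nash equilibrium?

Under the mechanism each unit contributed yields 3.2 × 2.69 / 7 = 1.2297 back to its contributor per unit of net cost, which exceeds 1, making full contribution the dominant choice for everyone.
So the Nash equilibrium is full contribution by all 7; the group earns 3.2 × 2.69 × 56 = 482.05.

482.05 billion dollars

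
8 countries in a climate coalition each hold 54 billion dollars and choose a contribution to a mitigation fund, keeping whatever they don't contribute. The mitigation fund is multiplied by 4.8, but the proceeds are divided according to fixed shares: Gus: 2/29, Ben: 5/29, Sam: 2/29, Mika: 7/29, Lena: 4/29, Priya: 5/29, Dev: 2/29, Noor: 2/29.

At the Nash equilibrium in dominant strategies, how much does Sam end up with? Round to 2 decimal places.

71.88 billion dollars

Each unit j contributes comes back to j as 4.8 × (j's share), so j prefers to contribute only if that share exceeds 1/4.8 = 0.2083; otherwise keeping the unit dominates.
Only Mika (7/29) clears that bar, contributing 54; the remaining 7 contribute 0. Total contributed: 54.
Sam keeps 54 and receives 4.8 × 54 × 2/29 = 17.88 from the mitigation fund, for a payoff of 71.88.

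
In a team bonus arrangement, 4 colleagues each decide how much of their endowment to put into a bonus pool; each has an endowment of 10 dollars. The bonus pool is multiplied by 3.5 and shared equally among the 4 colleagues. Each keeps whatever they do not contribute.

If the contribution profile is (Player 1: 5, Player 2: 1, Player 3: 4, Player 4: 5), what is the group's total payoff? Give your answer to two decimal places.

Total contributed: 5 + 1 + 4 + 5 = 15; total kept: 4 × 10 − 15 = 25.
The bonus pool pays out 3.5 × 15 = 52.50 in aggregate.
Group total = 25 + 52.50 = 77.50.

77.50 dollars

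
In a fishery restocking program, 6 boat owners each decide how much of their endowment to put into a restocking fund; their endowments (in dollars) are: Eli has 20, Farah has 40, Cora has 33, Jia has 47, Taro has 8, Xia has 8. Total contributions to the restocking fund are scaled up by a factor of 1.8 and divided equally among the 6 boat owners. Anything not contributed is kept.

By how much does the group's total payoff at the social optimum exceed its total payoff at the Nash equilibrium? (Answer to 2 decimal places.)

The private return per contributed unit is 1.8/6 = 0.3000 < 1 for every player regardless of endowment, so the Nash equilibrium is zero contribution and the group total is Σ E_j = 20 + 40 + 33 + 47 + 8 + 8 = 156.
Each contributed unit returns 1.800 to the group, so the social optimum is full contribution by everyone: group total = 1.800 × 156 = 280.80.
Efficiency loss = (1.800 − 1) × 156 = 124.80.

124.80 dollars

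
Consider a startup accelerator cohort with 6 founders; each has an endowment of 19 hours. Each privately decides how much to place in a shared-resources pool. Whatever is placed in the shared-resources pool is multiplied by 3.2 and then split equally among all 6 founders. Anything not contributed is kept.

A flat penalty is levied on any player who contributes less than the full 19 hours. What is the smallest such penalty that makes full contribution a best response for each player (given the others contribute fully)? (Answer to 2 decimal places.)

Given the others contribute fully, the best deviation is to contribute 0 (any partial contribution still incurs the fine and gives up units whose private return 0.5333 is below 1).
Deviating from 19 to 0 saves 19 hours but forfeits the deviator's share of the drop in the shared-resources pool: 3.2/6 × 19 = 10.13.
So the deviation gain is 19 − 10.13 = 8.87, and the fine must be at least 8.87 hours to wipe it out.

8.87 hours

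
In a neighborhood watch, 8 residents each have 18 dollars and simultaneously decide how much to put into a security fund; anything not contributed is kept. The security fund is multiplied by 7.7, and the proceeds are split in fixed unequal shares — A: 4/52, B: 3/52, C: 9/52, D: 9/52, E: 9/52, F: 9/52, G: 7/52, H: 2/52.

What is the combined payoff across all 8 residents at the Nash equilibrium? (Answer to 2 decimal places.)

747.00 dollars

A player with share s gets back 7.7·s per unit contributed, so full contribution is dominant for anyone with s > 1/7.7 = 0.1299 and zero contribution is dominant for anyone below.
C, D, E, F and G clear that bar, contributing 18 each; the remaining 3 contribute 0. Total contributed: 90.
The security fund pays out 7.7 × 90 = 693.00 in total (split across the unequal shares, but the aggregate is all that matters for the group sum).
The 3 free-riders keep 18 each, adding 54. Group total = 54 + 693.00 = 747.00.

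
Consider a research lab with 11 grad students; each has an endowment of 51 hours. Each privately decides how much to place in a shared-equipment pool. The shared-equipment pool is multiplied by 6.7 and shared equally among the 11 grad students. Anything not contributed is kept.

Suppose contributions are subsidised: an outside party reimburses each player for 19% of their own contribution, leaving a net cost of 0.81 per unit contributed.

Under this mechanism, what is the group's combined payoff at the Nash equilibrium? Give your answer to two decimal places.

The effective private return is (6.7/11) / 0.81 = 0.7520, which is still under 1, so the mechanism doesn't change anyone's dominant strategy: zero contribution.
At the Nash equilibrium no one contributes; group total payoff = 11 × 51 = 561.

561.00 hours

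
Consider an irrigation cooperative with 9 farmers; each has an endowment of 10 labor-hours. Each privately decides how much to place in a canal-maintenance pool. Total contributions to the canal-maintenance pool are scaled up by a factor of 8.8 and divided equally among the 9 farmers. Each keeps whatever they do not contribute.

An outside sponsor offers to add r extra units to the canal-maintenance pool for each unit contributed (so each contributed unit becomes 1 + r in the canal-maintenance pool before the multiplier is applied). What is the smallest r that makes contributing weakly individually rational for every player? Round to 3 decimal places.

With matching at rate r, one contributed unit becomes (1 + r) in the canal-maintenance pool and returns 8.8 × (1 + r) / 9 to the contributor.
Setting this equal to 1: 1 + r = 9/8.8 = 1.0227.
So the minimum matching rate is r = 1.0227 − 1 = 0.023.

0.023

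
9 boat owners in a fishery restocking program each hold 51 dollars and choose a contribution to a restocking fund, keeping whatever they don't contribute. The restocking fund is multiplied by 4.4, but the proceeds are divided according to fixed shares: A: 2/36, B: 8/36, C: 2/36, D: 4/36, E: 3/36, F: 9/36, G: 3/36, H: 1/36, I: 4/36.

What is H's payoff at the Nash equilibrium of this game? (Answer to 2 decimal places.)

57.23 dollars

A player with share s gets back 4.4·s per unit contributed, so full contribution is dominant for anyone with s > 1/4.4 = 0.2273 and zero contribution is dominant for anyone below.
F alone (share 9/36) is above the threshold, contributing 51; the remaining 8 contribute 0. Total contributed: 51.
H keeps 51 and receives 4.4 × 51 × 1/36 = 6.23 from the restocking fund, for a payoff of 57.23.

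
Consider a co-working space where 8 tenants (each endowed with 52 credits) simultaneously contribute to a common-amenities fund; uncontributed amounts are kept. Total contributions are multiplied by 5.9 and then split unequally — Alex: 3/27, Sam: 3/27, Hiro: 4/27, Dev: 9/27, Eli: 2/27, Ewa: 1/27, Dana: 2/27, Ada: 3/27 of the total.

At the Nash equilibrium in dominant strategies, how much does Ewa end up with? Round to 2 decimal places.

63.36 credits

A player with share s gets back 5.9·s per unit contributed, so full contribution is dominant for anyone with s > 1/5.9 = 0.1695 and zero contribution is dominant for anyone below.
Dev alone (share 9/27) is above the threshold, contributing 52; the remaining 7 contribute 0. Total contributed: 52.
Ewa keeps 52 and receives 5.9 × 52 × 1/27 = 11.36 from the common-amenities fund, for a payoff of 63.36.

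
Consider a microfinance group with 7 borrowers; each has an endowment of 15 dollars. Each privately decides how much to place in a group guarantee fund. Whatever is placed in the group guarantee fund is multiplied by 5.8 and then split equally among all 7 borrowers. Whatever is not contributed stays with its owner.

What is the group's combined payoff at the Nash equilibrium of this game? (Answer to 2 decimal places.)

Each contributed unit returns 5.8/7 = 0.8286 to its contributor — below 1 — so contributing 0 is dominant for every player. At the Nash equilibrium everyone keeps their 15, and the group total is 7 × 15 = 105.

105.00 dollars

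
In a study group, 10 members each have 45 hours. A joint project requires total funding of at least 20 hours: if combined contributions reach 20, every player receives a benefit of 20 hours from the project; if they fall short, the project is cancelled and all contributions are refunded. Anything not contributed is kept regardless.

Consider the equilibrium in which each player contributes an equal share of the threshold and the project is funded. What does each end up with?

Equal share of the threshold: 20/10 = 2.
At this profile no one gains by cutting their contribution: any cut drops the total below 20, the project is cancelled, contributions are refunded, and the deviator ends with 45, which is less than 45 − 2 + 20 = 63. Contributing more than 2 just wastes the excess. So contributing exactly 2 is a best response.
Each player's payoff: 45 − 2 + 20 = 63.

63 hours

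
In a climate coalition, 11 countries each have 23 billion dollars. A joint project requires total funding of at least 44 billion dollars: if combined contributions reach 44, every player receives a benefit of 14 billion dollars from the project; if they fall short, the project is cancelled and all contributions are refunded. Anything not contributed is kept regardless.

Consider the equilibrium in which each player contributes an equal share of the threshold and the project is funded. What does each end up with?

33 billion dollars

Equal share of the threshold: 44/11 = 4.
At this profile no one gains by cutting their contribution: any cut drops the total below 44, the project is cancelled, contributions are refunded, and the deviator ends with 23, which is less than 23 − 4 + 14 = 33. Contributing more than 4 just wastes the excess. So contributing exactly 4 is a best response.
Each player's payoff: 23 − 4 + 14 = 33.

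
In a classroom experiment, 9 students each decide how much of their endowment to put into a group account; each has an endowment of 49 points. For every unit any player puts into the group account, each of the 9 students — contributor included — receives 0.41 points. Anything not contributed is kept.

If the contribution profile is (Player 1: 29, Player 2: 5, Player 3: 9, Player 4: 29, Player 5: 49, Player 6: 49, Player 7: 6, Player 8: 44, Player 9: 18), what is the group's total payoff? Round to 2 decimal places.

Total contributed: 29 + 5 + 9 + 29 + 49 + 49 + 6 + 44 + 18 = 238; total kept: 9 × 49 − 238 = 203.
The group account pays out 0.41 × 9 × 238 = 878.22 in aggregate.
Group total = 203 + 878.22 = 1081.22.

1081.22 points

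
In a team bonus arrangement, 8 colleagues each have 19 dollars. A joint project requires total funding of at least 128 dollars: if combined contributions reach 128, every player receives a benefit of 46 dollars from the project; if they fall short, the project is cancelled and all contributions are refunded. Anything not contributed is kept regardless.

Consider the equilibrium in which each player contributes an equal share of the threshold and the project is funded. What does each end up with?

49 dollars

Equal share of the threshold: 128/8 = 16.
At this profile no one gains by cutting their contribution: any cut drops the total below 128, the project is cancelled, contributions are refunded, and the deviator ends with 19, which is less than 19 − 16 + 46 = 49. Contributing more than 16 just wastes the excess. So contributing exactly 16 is a best response.
Each player's payoff: 19 − 16 + 46 = 49.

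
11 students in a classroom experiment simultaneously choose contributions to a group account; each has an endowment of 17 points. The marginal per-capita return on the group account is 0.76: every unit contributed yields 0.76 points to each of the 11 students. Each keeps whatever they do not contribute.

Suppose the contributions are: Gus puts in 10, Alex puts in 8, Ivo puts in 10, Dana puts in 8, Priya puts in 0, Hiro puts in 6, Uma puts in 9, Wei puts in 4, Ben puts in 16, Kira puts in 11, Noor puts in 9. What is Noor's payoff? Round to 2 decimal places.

Total contributed: 10 + 8 + 10 + 8 + 0 + 6 + 9 + 4 + 16 + 11 + 9 = 91.
Each receives 0.76 × 91 = 69.16 from the group account.
Noor keeps 17 − 9 = 8, so Noor's payoff is 8 + 69.16 = 77.16.

77.16 points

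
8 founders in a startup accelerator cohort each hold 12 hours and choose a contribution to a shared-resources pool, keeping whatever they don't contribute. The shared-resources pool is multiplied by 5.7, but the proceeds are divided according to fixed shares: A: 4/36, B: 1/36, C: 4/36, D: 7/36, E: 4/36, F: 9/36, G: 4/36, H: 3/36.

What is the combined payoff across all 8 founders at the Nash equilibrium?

208.80 hours

Each unit j contributes comes back to j as 5.7 × (j's share), so j prefers to contribute only if that share exceeds 1/5.7 = 0.1754; otherwise keeping the unit dominates.
The shares above 0.1754 belong to D and F, contributing 12 each; the remaining 6 contribute 0. Total contributed: 24.
The shared-resources pool pays out 5.7 × 24 = 136.80 in total (split across the unequal shares, but the aggregate is all that matters for the group sum).
The 6 free-riders keep 12 each, adding 72. Group total = 72 + 136.80 = 208.80.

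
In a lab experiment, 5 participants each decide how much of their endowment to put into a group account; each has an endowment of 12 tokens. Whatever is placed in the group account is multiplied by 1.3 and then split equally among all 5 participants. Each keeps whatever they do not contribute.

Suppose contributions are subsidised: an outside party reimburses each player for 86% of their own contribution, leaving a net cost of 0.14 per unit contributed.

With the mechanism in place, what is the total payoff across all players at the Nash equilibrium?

The effective private return per unit is now (1.3/5) / 0.14 = 1.8571 > 1, so every player's dominant strategy flips to full contribution.
At the Nash equilibrium everyone contributes 12. Group total payoff = 5 × (12 × 0.86 + 1.3 × 12) = 129.60.

129.60 tokens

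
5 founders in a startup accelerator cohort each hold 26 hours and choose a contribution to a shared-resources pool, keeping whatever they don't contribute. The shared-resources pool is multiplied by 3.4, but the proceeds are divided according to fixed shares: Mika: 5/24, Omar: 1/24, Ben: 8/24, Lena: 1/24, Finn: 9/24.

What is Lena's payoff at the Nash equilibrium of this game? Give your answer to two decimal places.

A player with share s gets back 3.4·s per unit contributed, so full contribution is dominant for anyone with s > 1/3.4 = 0.2941 and zero contribution is dominant for anyone below.
Ben and Finn are above the threshold, contributing 26 each; the remaining 3 contribute 0. Total contributed: 52.
Lena keeps 26 and receives 3.4 × 52 × 1/24 = 7.37 from the shared-resources pool, for a payoff of 33.37.

33.37 hours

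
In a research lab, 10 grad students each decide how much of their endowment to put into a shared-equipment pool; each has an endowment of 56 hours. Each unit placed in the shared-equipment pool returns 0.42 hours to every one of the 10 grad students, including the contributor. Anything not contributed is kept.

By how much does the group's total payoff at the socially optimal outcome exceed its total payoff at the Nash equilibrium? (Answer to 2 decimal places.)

The private return per contributed unit is 0.42 < 1, so contributing 0 is dominant for every player. At the Nash equilibrium everyone keeps their 56, and the group total is 10 × 56 = 560.
Each contributed unit returns 4.200 to the group as a whole (0.42 to each of 10 players), which exceeds 1, so the social optimum is full contribution: group total = 4.200 × 560 = 2352.00.
Efficiency loss = 2352.00 − 560 = 1792.00.

1792.00 hours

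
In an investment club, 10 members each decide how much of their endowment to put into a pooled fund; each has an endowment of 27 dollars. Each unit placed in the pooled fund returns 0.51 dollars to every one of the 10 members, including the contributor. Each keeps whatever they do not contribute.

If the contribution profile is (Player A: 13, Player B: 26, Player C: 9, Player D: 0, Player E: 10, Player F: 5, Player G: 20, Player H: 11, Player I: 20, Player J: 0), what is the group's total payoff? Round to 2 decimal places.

Total contributed: 13 + 26 + 9 + 0 + 10 + 5 + 20 + 11 + 20 + 0 = 114; total kept: 10 × 27 − 114 = 156.
The pooled fund pays out 0.51 × 10 × 114 = 581.40 in aggregate.
Group total = 156 + 581.40 = 737.40.

737.40 dollars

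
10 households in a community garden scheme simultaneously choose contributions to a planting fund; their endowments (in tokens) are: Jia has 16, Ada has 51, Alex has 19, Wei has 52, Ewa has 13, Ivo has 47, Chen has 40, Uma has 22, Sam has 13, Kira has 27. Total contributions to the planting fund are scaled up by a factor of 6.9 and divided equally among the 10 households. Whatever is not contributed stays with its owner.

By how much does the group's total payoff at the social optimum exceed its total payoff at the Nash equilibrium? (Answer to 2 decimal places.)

1770.00 tokens

The private return per contributed unit is 6.9/10 = 0.6900 < 1 for every player regardless of endowment, so the Nash equilibrium is zero contribution and the group total is Σ E_j = 16 + 51 + 19 + 52 + 13 + 47 + 40 + 22 + 13 + 27 = 300.
Each contributed unit returns 6.900 to the group, so the social optimum is full contribution by everyone: group total = 6.900 × 300 = 2070.00.
Efficiency loss = (6.900 − 1) × 300 = 1770.00.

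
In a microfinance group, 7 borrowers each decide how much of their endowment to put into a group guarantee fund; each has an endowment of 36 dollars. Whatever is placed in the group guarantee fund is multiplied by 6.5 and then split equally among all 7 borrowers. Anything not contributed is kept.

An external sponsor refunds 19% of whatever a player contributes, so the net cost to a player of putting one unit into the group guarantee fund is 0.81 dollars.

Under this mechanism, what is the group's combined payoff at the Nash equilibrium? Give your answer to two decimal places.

1685.88 dollars

With the mechanism, a contributed unit returns (6.5/7) / 0.81 = 1.1464 per unit of net cost to the contributor — now above 1 — so contributing fully is weakly dominant for every player.
At the Nash equilibrium everyone contributes 36. Group total payoff = 7 × (36 × 0.19 + 6.5 × 36) = 1685.88.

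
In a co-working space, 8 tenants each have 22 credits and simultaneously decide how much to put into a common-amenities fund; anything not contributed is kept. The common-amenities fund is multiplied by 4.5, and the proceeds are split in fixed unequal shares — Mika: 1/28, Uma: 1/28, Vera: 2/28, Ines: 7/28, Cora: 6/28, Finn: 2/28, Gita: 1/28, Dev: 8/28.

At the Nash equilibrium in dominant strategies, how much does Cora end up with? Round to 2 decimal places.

64.43 credits

Player j's private return per contributed unit is 4.5 × (j's share). Contributing is weakly dominant for j when that share is at least 1/4.5 = 0.2222, and contributing 0 is dominant otherwise.
Ines and Dev are above the threshold, contributing 22 each; the remaining 6 contribute 0. Total contributed: 44.
Cora keeps 22 and receives 4.5 × 44 × 6/28 = 42.43 from the common-amenities fund, for a payoff of 64.43.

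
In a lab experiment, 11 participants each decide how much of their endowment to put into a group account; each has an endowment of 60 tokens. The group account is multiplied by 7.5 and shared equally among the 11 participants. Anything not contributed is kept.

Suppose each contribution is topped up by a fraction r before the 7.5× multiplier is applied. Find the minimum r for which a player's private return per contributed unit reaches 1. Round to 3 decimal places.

With matching at rate r, one contributed unit becomes (1 + r) in the group account and returns 7.5 × (1 + r) / 11 to the contributor.
Setting this equal to 1: 1 + r = 11/7.5 = 1.4667.
So the minimum matching rate is r = 1.4667 − 1 = 0.467.

0.467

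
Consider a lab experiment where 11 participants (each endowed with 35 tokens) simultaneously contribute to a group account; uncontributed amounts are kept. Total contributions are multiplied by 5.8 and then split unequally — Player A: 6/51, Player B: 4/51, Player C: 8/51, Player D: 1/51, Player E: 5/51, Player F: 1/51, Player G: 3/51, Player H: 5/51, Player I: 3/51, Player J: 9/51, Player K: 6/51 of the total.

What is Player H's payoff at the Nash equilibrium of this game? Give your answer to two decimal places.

54.90 tokens

For player j, contributing a unit is worthwhile iff 5.8 × (j's share) ≥ 1, i.e. iff j's share is at least 0.1724.
The only share above 0.1724 is Player J's 9/51, contributing 35; the remaining 10 contribute 0. Total contributed: 35.
Player H keeps 35 and receives 5.8 × 35 × 5/51 = 19.90 from the group account, for a payoff of 54.90.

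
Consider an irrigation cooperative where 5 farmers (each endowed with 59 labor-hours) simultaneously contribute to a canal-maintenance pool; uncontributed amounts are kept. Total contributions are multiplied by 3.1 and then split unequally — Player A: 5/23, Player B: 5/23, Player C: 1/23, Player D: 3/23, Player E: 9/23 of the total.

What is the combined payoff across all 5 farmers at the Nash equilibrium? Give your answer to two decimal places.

For player j, contributing a unit is worthwhile iff 3.1 × (j's share) ≥ 1, i.e. iff j's share is at least 0.3226.
Player E alone (share 9/23) is above the threshold, contributing 59; the remaining 4 contribute 0. Total contributed: 59.
The canal-maintenance pool pays out 3.1 × 59 = 182.90 in total (split across the unequal shares, but the aggregate is all that matters for the group sum).
The 4 free-riders keep 59 each, adding 236. Group total = 236 + 182.90 = 418.90.

418.90 labor-hours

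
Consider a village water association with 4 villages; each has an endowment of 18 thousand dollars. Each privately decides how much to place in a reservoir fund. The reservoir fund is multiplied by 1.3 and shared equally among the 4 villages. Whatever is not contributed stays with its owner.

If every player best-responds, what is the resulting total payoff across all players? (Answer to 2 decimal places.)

72.00 thousand dollars

Each contributed unit returns 1.3/4 = 0.3250 to its contributor — below 1 — so contributing 0 is dominant for every player. At the Nash equilibrium everyone keeps their 18, and the group total is 4 × 18 = 72.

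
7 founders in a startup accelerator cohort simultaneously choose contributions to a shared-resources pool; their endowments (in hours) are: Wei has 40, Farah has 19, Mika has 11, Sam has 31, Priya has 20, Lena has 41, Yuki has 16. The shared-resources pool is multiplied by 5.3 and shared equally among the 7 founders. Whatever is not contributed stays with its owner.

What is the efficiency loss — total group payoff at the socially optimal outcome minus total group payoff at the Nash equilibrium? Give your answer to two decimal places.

765.40 hours

The private return per contributed unit is 5.3/7 = 0.7571 < 1 for every player regardless of endowment, so the Nash equilibrium is zero contribution and the group total is Σ E_j = 40 + 19 + 11 + 31 + 20 + 41 + 16 = 178.
Each contributed unit returns 5.300 to the group, so the social optimum is full contribution by everyone: group total = 5.300 × 178 = 943.40.
Efficiency loss = (5.300 − 1) × 178 = 765.40.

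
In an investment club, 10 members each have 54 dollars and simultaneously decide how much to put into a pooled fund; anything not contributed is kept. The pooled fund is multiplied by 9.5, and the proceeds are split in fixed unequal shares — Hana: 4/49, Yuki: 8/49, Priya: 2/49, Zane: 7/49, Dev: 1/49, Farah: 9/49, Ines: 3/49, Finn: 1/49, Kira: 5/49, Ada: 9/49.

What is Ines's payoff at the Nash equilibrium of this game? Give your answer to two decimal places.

A player with share s gets back 9.5·s per unit contributed, so full contribution is dominant for anyone with s > 1/9.5 = 0.1053 and zero contribution is dominant for anyone below.
Yuki, Zane, Farah and Ada are above the threshold, contributing 54 each; the remaining 6 contribute 0. Total contributed: 216.
Ines keeps 54 and receives 9.5 × 216 × 3/49 = 125.63 from the pooled fund, for a payoff of 179.63.

179.63 dollars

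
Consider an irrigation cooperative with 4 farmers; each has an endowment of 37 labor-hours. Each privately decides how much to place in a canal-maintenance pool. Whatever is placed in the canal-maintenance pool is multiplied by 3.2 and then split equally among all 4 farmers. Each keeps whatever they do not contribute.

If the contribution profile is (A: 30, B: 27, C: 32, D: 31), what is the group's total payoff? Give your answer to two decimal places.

412.00 labor-hours

Total contributed: 30 + 27 + 32 + 31 = 120; total kept: 4 × 37 − 120 = 28.
The canal-maintenance pool pays out 3.2 × 120 = 384.00 in aggregate.
Group total = 28 + 384.00 = 412.00.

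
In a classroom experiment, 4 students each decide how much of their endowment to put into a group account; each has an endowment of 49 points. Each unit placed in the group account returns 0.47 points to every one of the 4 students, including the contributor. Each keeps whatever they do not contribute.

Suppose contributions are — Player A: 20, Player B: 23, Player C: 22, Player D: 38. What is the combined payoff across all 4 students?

286.64 points

Total contributed: 20 + 23 + 22 + 38 = 103; total kept: 4 × 49 − 103 = 93.
The group account pays out 0.47 × 4 × 103 = 193.64 in aggregate.
Group total = 93 + 193.64 = 286.64.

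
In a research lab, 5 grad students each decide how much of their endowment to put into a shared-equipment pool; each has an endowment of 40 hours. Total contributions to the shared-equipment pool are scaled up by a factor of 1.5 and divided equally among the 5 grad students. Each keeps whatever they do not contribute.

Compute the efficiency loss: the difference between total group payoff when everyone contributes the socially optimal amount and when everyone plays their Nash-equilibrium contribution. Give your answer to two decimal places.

100.00 hours

Each contributed unit returns 1.5/5 = 0.3000 to its contributor — below 1 — so contributing 0 is dominant for every player. At the Nash equilibrium everyone keeps their 40, and the group total is 5 × 40 = 200.
Each contributed unit returns 1.500 to the group as a whole (0.3000 to each of 5 players), which exceeds 1, so the social optimum is full contribution: group total = 1.500 × 200 = 300.00.
Efficiency loss = 300.00 − 200 = 100.00.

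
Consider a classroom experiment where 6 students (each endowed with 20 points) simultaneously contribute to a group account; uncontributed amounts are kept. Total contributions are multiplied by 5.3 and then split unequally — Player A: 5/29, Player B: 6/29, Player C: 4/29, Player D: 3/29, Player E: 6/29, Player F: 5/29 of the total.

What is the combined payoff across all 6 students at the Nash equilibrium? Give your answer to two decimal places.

292.00 points

Player j's private return per contributed unit is 5.3 × (j's share). Contributing is weakly dominant for j when that share is at least 1/5.3 = 0.1887, and contributing 0 is dominant otherwise.
The shares above 0.1887 belong to Player B and Player E, contributing 20 each; the remaining 4 contribute 0. Total contributed: 40.
The group account pays out 5.3 × 40 = 212.00 in total (split across the unequal shares, but the aggregate is all that matters for the group sum).
The 4 free-riders keep 20 each, adding 80. Group total = 80 + 212.00 = 292.00.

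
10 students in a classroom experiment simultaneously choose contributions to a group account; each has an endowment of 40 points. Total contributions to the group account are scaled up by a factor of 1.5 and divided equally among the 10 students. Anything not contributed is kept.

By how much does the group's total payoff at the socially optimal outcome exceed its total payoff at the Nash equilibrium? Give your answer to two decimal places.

Each contributed unit returns 1.5/10 = 0.1500 to its contributor — below 1 — so contributing 0 is dominant for every player. At the Nash equilibrium everyone keeps their 40, and the group total is 10 × 40 = 400.
Each contributed unit returns 1.500 to the group as a whole (0.1500 to each of 10 players), which exceeds 1, so the social optimum is full contribution: group total = 1.500 × 400 = 600.00.
Efficiency loss = 600.00 − 400 = 200.00.

200.00 points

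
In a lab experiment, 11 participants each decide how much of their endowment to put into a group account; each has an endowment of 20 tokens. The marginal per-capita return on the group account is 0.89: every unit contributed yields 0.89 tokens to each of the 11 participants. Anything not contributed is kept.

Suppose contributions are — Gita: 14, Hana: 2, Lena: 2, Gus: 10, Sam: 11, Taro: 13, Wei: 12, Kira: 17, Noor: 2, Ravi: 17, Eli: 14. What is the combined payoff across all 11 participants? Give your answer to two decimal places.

1222.06 tokens

Total contributed: 14 + 2 + 2 + 10 + 11 + 13 + 12 + 17 + 2 + 17 + 14 = 114; total kept: 11 × 20 − 114 = 106.
The group account pays out 0.89 × 11 × 114 = 1116.06 in aggregate.
Group total = 106 + 1116.06 = 1222.06.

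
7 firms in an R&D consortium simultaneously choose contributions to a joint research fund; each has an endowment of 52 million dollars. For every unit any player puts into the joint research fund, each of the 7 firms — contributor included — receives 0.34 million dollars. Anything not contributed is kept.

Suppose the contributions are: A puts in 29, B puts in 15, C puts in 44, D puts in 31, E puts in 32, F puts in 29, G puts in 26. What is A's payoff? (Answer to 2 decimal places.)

Total contributed: 29 + 15 + 44 + 31 + 32 + 29 + 26 = 206.
Each receives 0.34 × 206 = 70.04 from the joint research fund.
A keeps 52 − 29 = 23, so A's payoff is 23 + 70.04 = 93.04.

93.04 million dollars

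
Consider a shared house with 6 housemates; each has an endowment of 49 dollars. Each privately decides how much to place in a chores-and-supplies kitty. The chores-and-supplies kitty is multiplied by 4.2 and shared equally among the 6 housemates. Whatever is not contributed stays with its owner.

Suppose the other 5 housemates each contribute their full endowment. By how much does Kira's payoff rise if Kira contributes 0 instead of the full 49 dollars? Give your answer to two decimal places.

Switching from a contribution of 49 to 0 lets Kira keep an extra 49 dollars, but lowers the chores-and-supplies kitty by 49, which costs Kira their own share of that drop: 4.2/6 × 49 = 34.30.
Net gain = 49 − 34.30 = 14.70. The private return per contributed unit (0.7000) is below 1, so free-riding is indeed the best response regardless of what the others do.

14.70 dollars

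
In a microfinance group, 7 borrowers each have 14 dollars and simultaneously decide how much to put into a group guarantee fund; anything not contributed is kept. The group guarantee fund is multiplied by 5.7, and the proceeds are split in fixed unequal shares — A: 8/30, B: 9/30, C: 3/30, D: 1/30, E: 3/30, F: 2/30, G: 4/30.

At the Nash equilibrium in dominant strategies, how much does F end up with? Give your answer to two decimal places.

A player with share s gets back 5.7·s per unit contributed, so full contribution is dominant for anyone with s > 1/5.7 = 0.1754 and zero contribution is dominant for anyone below.
A and B are above the threshold, contributing 14 each; the remaining 5 contribute 0. Total contributed: 28.
F keeps 14 and receives 5.7 × 28 × 2/30 = 10.64 from the group guarantee fund, for a payoff of 24.64.

24.64 dollars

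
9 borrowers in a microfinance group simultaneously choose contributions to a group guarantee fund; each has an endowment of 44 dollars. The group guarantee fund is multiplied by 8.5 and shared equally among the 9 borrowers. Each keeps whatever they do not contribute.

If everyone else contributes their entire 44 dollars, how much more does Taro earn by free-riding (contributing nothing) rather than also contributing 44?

2.44 dollars

Switching from a contribution of 44 to 0 lets Taro keep an extra 44 dollars, but lowers the group guarantee fund by 44, which costs Taro their own share of that drop: 8.5/9 × 44 = 41.56.
Net gain = 44 − 41.56 = 2.44. The private return per contributed unit (0.9444) is below 1, so free-riding is indeed the best response regardless of what the others do.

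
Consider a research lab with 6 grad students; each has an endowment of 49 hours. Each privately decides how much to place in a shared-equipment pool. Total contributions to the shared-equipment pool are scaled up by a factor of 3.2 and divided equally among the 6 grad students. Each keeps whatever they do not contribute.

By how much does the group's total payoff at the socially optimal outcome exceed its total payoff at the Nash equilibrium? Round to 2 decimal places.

Each contributed unit returns 3.2/6 = 0.5333 to its contributor — below 1 — so contributing 0 is dominant for every player. At the Nash equilibrium everyone keeps their 49, and the group total is 6 × 49 = 294.
Each contributed unit returns 3.200 to the group as a whole (0.5333 to each of 6 players), which exceeds 1, so the social optimum is full contribution: group total = 3.200 × 294 = 940.80.
Efficiency loss = 940.80 − 294 = 646.80.

646.80 hours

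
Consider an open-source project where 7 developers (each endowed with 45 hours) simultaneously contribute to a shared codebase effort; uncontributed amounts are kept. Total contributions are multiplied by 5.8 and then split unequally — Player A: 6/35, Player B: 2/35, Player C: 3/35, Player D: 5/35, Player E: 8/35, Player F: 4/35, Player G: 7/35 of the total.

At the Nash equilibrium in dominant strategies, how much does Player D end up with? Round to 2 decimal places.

119.57 hours

Each unit j contributes comes back to j as 5.8 × (j's share), so j prefers to contribute only if that share exceeds 1/5.8 = 0.1724; otherwise keeping the unit dominates.
Player E and Player G clear that bar, contributing 45 each; the remaining 5 contribute 0. Total contributed: 90.
Player D keeps 45 and receives 5.8 × 90 × 5/35 = 74.57 from the shared codebase effort, for a payoff of 119.57.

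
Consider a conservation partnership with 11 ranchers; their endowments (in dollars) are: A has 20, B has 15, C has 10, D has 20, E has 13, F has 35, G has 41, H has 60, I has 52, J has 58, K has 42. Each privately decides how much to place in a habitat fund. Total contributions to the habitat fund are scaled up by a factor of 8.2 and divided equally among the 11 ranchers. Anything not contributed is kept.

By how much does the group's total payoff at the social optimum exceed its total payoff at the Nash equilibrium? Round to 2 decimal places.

2635.20 dollars

The private return per contributed unit is 8.2/11 = 0.7455 < 1 for every player regardless of endowment, so the Nash equilibrium is zero contribution and the group total is Σ E_j = 20 + 15 + 10 + 20 + 13 + 35 + 41 + 60 + 52 + 58 + 42 = 366.
Each contributed unit returns 8.200 to the group, so the social optimum is full contribution by everyone: group total = 8.200 × 366 = 3001.20.
Efficiency loss = (8.200 − 1) × 366 = 2635.20.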